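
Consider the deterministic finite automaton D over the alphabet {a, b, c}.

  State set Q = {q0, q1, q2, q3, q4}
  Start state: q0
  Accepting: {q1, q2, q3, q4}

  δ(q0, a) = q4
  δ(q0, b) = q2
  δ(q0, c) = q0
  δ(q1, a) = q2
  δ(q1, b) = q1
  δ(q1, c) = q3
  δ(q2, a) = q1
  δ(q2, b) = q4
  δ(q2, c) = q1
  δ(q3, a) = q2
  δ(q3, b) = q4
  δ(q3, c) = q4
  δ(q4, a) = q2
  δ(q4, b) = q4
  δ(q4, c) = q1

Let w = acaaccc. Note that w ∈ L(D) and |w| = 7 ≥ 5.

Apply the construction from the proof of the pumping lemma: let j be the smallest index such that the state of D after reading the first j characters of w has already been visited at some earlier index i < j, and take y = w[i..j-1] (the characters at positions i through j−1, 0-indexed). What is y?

aa

State sequence: q0 -a-> q4 -c-> q1 -a-> q2 -a-> q1 -c-> q3 -c-> q4 -c-> q1
First repeat at step 4: q1 was already visited.

So i = 2, j = 4, giving x = w[0:2] = ac, y = w[2:4] = aa, z = w[4:7] = ccc.
Check: |xy| = 4 ≤ 5 and |y| = 2 ≥ 1. Reading y takes D from q1 back to q1, so every xyⁱz is accepted.
Since D has 5 states, any run of length ≥ 5 visits 5+1 states, so by pigeonhole some state repeats within the first 5 steps — that repeat gives the pumpable loop.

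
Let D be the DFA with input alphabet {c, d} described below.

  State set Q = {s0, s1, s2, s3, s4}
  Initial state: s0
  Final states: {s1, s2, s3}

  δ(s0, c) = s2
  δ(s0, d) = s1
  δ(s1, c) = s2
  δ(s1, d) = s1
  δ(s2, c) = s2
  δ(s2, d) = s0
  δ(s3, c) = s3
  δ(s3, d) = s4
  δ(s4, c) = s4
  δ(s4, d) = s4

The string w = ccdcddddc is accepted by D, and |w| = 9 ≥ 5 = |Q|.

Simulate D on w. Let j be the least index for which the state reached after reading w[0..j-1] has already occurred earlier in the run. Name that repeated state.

State sequence: s0 -c-> s2 -c-> s2 -d-> s0 -c-> s2 -d-> s0 -d-> s1 -d-> s1 -d-> s1 -c-> s2
First repeat at step 2: s2 was already visited.

The earliest repeat is at step j = 2: D is in s2, which it already visited at step i = 1.
Since D has 5 states, any run of length ≥ 5 visits 5+1 states, so by pigeonhole some state repeats within the first 5 steps — that repeat gives the pumpable loop.

s2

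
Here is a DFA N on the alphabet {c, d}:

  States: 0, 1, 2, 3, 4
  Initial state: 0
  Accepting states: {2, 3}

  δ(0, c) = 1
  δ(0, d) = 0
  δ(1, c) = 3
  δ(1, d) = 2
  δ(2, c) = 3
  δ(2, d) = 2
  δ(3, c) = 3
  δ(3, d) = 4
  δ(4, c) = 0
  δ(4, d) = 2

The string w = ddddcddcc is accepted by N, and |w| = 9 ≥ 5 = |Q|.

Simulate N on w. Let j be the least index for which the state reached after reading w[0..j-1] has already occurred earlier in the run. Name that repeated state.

0

Run of N on w = d d d d c d d c c:
  step 0: 0  (start)
  step 1: 0  (read d: 0→0)   ← first repeat (0 seen earlier)
  step 2: 0  (read d: 0→0)
  step 3: 0  (read d: 0→0)
  step 4: 0  (read d: 0→0)
  step 5: 1  (read c: 0→1)
  step 6: 2  (read d: 1→2)
  step 7: 2  (read d: 2→2)
  step 8: 3  (read c: 2→3)
  step 9: 3  (read c: 3→3)

The earliest repeat is at step j = 1: N is in 0, which it already visited at step i = 0.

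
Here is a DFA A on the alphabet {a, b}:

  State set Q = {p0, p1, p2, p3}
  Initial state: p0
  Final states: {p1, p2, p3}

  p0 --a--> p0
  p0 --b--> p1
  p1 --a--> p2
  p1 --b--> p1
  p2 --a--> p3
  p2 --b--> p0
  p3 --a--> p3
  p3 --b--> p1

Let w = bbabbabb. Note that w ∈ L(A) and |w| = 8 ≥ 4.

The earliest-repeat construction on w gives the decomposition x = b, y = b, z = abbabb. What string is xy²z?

xy^2z = b·b·b·abbabb = bbbabbabb.
Reading y = b takes A from p1 back to p1, so after x·y·y the machine is still in p1, and z then leads to the accepting state p1. Hence bbbabbabb ∈ L(A).

bbbabbabb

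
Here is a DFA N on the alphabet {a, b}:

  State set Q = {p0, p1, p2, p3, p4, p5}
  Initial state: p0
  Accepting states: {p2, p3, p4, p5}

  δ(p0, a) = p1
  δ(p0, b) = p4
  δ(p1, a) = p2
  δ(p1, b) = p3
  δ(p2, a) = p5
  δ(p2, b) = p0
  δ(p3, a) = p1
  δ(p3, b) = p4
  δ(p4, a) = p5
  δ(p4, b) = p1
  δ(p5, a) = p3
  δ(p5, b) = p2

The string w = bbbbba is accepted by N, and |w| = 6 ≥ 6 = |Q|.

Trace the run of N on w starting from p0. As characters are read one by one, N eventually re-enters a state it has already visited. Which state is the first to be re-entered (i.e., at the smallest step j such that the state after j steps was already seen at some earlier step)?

p4

Run of N on w = b b b b b a:
  step 0: p0  (start)
  step 1: p4  (read b: p0→p4)
  step 2: p1  (read b: p4→p1)
  step 3: p3  (read b: p1→p3)
  step 4: p4  (read b: p3→p4)   ← first repeat (p4 seen earlier)
  step 5: p1  (read b: p4→p1)
  step 6: p2  (read a: p1→p2)

The earliest repeat is at step j = 4: N is in p4, which it already visited at step i = 1.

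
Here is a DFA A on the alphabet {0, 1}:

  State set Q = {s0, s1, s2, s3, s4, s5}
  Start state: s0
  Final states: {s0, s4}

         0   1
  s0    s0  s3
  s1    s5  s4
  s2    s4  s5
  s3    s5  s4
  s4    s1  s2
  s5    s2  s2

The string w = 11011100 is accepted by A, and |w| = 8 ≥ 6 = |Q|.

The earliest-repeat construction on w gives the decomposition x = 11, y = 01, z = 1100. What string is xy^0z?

xy⁰z = xz = 11·1100 = 111100.
Reading y = 01 takes A from s4 back to s4, so after x the machine is still in s4, and z then leads to the accepting state s4. Hence 111100 ∈ L(A).

111100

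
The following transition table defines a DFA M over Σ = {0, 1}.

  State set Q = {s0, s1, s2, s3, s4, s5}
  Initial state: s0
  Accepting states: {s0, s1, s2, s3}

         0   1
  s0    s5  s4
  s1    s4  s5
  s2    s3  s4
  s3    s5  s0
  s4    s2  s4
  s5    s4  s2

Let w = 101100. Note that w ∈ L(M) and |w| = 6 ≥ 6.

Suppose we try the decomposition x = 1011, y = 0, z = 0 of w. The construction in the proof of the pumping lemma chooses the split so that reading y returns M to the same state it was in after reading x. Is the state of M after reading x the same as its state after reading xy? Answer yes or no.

no

Run of M on the first 5 characters of w = 1 0 1 1 0:
  step 0: s0  (start)
  step 1: s4  (read 1: s0→s4)
  step 2: s2  (read 0: s4→s2)
  step 3: s4  (read 1: s2→s4)
  step 4: s4  (read 1: s4→s4)
  step 5: s2  (read 0: s4→s2)

After x (step 4): s4. After xy (step 5): s2.
They differ (s4 ≠ s2), so y is not a cycle from the state after x; this split is not the one the pumping-lemma construction produces, and pumping y need not keep the string in L(M).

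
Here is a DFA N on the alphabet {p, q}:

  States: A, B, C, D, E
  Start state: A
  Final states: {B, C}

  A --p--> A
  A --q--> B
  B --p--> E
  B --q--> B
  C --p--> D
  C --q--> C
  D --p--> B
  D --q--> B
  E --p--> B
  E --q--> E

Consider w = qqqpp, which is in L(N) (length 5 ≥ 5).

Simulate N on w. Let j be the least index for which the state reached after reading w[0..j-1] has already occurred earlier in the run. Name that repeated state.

B

Run of N on w = q q q p p:
  step 0: A  (start)
  step 1: B  (read q: A→B)
  step 2: B  (read q: B→B)   ← first repeat (B seen earlier)
  step 3: B  (read q: B→B)
  step 4: E  (read p: B→E)
  step 5: B  (read p: E→B)

The earliest repeat is at step j = 2: N is in B, which it already visited at step i = 1.
Pumping length from the standard proof: p = 5 (the number of states). The repeated state found above gives |xy| = j ≤ 5 and |y| = j − i ≥ 1.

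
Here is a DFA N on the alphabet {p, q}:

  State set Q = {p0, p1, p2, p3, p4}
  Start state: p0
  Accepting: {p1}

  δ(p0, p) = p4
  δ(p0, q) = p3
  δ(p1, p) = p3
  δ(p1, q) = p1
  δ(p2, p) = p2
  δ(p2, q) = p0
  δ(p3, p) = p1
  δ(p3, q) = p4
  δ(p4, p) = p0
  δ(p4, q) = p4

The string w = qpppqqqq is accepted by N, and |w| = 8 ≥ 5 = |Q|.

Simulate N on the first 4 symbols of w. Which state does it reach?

p1

State sequence: p0 -q-> p3 -p-> p1 -p-> p3 -p-> p1

After reading 4 characters, N is in state p1.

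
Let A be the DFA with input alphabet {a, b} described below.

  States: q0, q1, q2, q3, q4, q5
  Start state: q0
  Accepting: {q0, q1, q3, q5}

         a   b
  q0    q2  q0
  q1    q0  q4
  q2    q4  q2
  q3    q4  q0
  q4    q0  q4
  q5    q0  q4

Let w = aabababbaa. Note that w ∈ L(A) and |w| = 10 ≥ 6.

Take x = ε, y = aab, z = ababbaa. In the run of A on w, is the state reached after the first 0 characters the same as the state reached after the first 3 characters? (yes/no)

no

Run of A on the first 3 characters of w = a a b:
  step 0: q0  (start)
  step 1: q2  (read a: q0→q2)
  step 2: q4  (read a: q2→q4)
  step 3: q4  (read b: q4→q4)

After x (step 0): q0. After xy (step 3): q4.
They differ (q0 ≠ q4), so y is not a cycle from the state after x; this split is not the one the pumping-lemma construction produces, and pumping y need not keep the string in L(A).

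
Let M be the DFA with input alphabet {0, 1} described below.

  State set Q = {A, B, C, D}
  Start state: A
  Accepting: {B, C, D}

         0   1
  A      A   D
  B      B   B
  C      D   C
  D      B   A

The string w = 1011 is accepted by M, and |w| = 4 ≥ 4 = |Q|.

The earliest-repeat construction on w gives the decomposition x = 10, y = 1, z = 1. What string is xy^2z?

10111

xy^2z = 10·1·1·1 = 10111.
Reading y = 1 takes M from B back to B, so after x·y·y the machine is still in B, and z then leads to the accepting state B. Hence 10111 ∈ L(M).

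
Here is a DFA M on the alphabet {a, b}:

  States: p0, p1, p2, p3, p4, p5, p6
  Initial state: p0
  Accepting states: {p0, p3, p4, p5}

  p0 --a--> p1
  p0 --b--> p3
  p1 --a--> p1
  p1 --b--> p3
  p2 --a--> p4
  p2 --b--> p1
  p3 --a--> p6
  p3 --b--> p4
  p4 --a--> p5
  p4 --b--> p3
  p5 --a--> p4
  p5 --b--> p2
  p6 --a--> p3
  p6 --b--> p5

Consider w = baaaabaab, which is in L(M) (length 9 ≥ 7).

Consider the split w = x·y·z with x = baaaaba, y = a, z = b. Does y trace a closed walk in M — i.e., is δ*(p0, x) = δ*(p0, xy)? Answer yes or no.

no

Run of M on the first 8 characters of w = b a a a a b a a:
  step 0: p0  (start)
  step 1: p3  (read b: p0→p3)
  step 2: p6  (read a: p3→p6)
  step 3: p3  (read a: p6→p3)
  step 4: p6  (read a: p3→p6)
  step 5: p3  (read a: p6→p3)
  step 6: p4  (read b: p3→p4)
  step 7: p5  (read a: p4→p5)
  step 8: p4  (read a: p5→p4)

After x (step 7): p5. After xy (step 8): p4.
They differ (p5 ≠ p4), so y is not a cycle from the state after x; this split is not the one the pumping-lemma construction produces, and pumping y need not keep the string in L(M).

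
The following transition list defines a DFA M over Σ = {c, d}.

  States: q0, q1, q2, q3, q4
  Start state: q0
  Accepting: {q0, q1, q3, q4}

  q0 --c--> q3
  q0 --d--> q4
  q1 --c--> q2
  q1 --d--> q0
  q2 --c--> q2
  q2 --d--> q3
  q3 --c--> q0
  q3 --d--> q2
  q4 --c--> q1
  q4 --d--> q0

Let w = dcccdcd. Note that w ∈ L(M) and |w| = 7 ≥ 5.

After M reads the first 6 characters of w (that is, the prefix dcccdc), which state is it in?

State sequence: q0 -d-> q4 -c-> q1 -c-> q2 -c-> q2 -d-> q3 -c-> q0

After reading 6 characters, M is in state q0.

q0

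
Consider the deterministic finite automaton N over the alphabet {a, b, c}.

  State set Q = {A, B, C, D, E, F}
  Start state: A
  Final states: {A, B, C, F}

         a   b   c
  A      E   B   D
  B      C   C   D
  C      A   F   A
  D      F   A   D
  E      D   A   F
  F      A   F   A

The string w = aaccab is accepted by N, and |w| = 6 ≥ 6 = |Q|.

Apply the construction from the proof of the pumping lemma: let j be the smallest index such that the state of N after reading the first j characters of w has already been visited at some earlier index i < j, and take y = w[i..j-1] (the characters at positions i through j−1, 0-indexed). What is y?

c

State sequence: A -a-> E -a-> D -c-> D -c-> D -a-> F -b-> F
First repeat at step 3: D was already visited.

So i = 2, j = 3, giving x = w[0:2] = aa, y = w[2:3] = c, z = w[3:6] = cab.
Check: |xy| = 3 ≤ 6 and |y| = 1 ≥ 1. Reading y takes N from D back to D, so every xyⁱz is accepted.
The DFA has 6 states, so the proof of the pumping lemma guarantees a repeated state among the first 6+1 visited; the segment between the two visits is the pumpable y.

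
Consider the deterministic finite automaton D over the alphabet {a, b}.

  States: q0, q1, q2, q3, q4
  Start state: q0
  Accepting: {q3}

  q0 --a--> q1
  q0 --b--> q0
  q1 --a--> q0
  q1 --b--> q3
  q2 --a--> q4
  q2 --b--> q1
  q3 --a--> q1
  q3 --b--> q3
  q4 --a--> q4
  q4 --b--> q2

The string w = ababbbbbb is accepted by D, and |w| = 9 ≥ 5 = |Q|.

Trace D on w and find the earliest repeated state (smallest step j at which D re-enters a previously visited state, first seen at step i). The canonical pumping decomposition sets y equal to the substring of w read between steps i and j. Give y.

State sequence: q0 -a-> q1 -b-> q3 -a-> q1 -b-> q3 -b-> q3 -b-> q3 -b-> q3 -b-> q3 -b-> q3
First repeat at step 3: q1 was already visited.

So i = 1, j = 3, giving x = w[0:1] = a, y = w[1:3] = ba, z = w[3:9] = bbbbbb.
Check: |xy| = 3 ≤ 5 and |y| = 2 ≥ 1. Reading y takes D from q1 back to q1, so every xyⁱz is accepted.
With |Q| = 5, pigeonhole forces a state repeat no later than step 5; the substring read between the first and second visits to that state can be pumped.

ba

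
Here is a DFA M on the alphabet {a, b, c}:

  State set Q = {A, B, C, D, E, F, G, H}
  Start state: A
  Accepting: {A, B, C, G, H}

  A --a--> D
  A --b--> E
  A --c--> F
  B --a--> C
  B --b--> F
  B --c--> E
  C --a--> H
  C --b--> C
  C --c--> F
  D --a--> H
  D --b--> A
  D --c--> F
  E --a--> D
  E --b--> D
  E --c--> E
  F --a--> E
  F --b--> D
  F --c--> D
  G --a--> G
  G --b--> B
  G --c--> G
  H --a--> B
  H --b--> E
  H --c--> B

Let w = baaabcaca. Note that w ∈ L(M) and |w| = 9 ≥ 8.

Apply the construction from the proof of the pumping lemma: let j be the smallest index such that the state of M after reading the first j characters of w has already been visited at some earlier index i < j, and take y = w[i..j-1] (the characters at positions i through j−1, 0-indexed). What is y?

aabc

State sequence: A -b-> E -a-> D -a-> H -a-> B -b-> F -c-> D -a-> H -c-> B -a-> C
First repeat at step 6: D was already visited.

So i = 2, j = 6, giving x = w[0:2] = ba, y = w[2:6] = aabc, z = w[6:9] = aca.
Check: |xy| = 6 ≤ 8 and |y| = 4 ≥ 1. Reading y takes M from D back to D, so every xyⁱz is accepted.
The DFA has 8 states, so the proof of the pumping lemma guarantees a repeated state among the first 8+1 visited; the segment between the two visits is the pumpable y.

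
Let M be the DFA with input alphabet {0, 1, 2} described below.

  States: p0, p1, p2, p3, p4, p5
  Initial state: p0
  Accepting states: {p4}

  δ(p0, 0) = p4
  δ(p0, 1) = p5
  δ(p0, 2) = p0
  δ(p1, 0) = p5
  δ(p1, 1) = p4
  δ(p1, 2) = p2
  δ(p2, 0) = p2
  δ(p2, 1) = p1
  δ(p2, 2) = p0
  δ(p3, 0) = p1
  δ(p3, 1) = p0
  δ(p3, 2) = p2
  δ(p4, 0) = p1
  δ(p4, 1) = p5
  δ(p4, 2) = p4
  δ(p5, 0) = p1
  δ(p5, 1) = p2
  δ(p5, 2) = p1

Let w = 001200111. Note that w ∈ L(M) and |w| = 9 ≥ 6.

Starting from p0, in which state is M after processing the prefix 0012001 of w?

p2

State sequence: p0 -0-> p4 -0-> p1 -1-> p4 -2-> p4 -0-> p1 -0-> p5 -1-> p2

After reading 7 characters, M is in state p2.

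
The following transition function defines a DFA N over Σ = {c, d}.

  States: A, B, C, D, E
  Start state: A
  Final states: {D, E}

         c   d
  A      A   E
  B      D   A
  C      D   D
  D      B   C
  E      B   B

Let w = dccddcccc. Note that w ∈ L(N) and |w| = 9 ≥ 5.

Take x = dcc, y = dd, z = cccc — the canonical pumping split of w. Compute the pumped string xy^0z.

xy⁰z = xz = dcc·cccc = dcccccc.
Reading y = dd takes N from D back to D, so after x the machine is still in D, and z then leads to the accepting state D. Hence dcccccc ∈ L(N).

dcccccc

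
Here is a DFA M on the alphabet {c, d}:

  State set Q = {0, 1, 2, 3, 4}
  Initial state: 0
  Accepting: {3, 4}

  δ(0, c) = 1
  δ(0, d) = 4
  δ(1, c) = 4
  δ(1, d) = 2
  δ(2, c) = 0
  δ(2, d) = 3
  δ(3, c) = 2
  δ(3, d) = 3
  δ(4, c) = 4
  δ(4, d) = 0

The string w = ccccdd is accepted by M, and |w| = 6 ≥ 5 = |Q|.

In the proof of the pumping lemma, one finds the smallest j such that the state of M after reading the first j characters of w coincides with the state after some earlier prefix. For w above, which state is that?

Run of M on w = c c c c d d:
  step 0: 0  (start)
  step 1: 1  (read c: 0→1)
  step 2: 4  (read c: 1→4)
  step 3: 4  (read c: 4→4)   ← first repeat (4 seen earlier)
  step 4: 4  (read c: 4→4)
  step 5: 0  (read d: 4→0)
  step 6: 4  (read d: 0→4)

The earliest repeat is at step j = 3: M is in 4, which it already visited at step i = 2.

4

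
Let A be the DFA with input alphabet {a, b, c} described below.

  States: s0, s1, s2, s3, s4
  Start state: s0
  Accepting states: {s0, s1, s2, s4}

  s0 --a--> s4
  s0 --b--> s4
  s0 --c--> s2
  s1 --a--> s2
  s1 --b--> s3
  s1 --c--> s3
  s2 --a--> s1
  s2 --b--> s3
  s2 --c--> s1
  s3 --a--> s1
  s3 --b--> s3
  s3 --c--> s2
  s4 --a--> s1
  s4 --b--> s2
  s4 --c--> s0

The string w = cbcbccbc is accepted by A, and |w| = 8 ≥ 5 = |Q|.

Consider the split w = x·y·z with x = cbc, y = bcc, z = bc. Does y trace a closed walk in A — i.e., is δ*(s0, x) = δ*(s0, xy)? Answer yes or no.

no

Run of A on the first 6 characters of w = c b c b c c:
  step 0: s0  (start)
  step 1: s2  (read c: s0→s2)
  step 2: s3  (read b: s2→s3)
  step 3: s2  (read c: s3→s2)
  step 4: s3  (read b: s2→s3)
  step 5: s2  (read c: s3→s2)
  step 6: s1  (read c: s2→s1)

After x (step 3): s2. After xy (step 6): s1.
They differ (s2 ≠ s1), so y is not a cycle from the state after x; this split is not the one the pumping-lemma construction produces, and pumping y need not keep the string in L(A).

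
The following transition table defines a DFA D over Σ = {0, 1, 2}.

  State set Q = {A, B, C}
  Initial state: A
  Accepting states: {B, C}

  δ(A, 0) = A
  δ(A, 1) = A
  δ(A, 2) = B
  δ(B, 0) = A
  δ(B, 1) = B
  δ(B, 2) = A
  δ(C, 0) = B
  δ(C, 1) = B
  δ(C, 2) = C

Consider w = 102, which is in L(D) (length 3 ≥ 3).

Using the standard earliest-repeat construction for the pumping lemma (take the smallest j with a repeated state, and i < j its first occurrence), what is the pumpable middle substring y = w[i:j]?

Run of D on w = 1 0 2:
  step 0: A  (start)
  step 1: A  (read 1: A→A)   ← first repeat (A seen earlier)
  step 2: A  (read 0: A→A)
  step 3: B  (read 2: A→B)

So i = 0, j = 1, giving x = w[0:0] = ε, y = w[0:1] = 1, z = w[1:3] = 02.
Check: |xy| = 1 ≤ 3 and |y| = 1 ≥ 1. Reading y takes D from A back to A, so every xyⁱz is accepted.

1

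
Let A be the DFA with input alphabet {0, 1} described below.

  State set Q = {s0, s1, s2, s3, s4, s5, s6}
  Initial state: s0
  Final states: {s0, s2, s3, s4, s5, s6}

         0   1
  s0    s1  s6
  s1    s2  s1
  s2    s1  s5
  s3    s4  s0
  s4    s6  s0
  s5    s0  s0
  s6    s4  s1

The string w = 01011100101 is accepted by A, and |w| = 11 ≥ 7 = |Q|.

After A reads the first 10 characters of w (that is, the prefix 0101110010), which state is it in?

s2

Run of A on the first 10 characters of w = 0 1 0 1 1 1 0 0 1 0:
  step 0: s0  (start)
  step 1: s1  (read 0: s0→s1)
  step 2: s1  (read 1: s1→s1)
  step 3: s2  (read 0: s1→s2)
  step 4: s5  (read 1: s2→s5)
  step 5: s0  (read 1: s5→s0)
  step 6: s6  (read 1: s0→s6)
  step 7: s4  (read 0: s6→s4)
  step 8: s6  (read 0: s4→s6)
  step 9: s1  (read 1: s6→s1)
  step 10: s2  (read 0: s1→s2)

After reading 10 characters, A is in state s2.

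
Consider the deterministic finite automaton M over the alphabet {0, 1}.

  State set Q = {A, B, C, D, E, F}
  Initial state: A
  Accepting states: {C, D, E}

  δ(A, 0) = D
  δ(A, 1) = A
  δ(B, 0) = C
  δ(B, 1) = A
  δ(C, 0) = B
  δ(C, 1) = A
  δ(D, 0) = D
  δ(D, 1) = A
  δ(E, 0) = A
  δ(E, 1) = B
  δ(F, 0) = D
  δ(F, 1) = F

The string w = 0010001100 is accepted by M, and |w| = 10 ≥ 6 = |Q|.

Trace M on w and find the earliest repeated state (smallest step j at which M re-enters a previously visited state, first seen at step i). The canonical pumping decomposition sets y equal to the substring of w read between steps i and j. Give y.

Run of M on w = 0 0 1 0 0 0 1 1 0 0:
  step 0: A  (start)
  step 1: D  (read 0: A→D)
  step 2: D  (read 0: D→D)   ← first repeat (D seen earlier)
  step 3: A  (read 1: D→A)
  step 4: D  (read 0: A→D)
  step 5: D  (read 0: D→D)
  step 6: D  (read 0: D→D)
  step 7: A  (read 1: D→A)
  step 8: A  (read 1: A→A)
  step 9: D  (read 0: A→D)
  step 10: D  (read 0: D→D)

So i = 1, j = 2, giving x = w[0:1] = 0, y = w[1:2] = 0, z = w[2:10] = 10001100.
Check: |xy| = 2 ≤ 6 and |y| = 1 ≥ 1. Reading y takes M from D back to D, so every xyⁱz is accepted.
Since M has 6 states, any run of length ≥ 6 visits 6+1 states, so by pigeonhole some state repeats within the first 6 steps — that repeat gives the pumpable loop.

0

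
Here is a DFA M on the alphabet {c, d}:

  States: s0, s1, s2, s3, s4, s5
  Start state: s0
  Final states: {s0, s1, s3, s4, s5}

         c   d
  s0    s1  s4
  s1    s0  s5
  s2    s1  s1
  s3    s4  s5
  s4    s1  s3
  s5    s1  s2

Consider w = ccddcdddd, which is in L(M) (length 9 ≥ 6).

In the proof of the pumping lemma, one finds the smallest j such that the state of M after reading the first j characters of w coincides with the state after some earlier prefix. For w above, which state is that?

State sequence: s0 -c-> s1 -c-> s0 -d-> s4 -d-> s3 -c-> s4 -d-> s3 -d-> s5 -d-> s2 -d-> s1
First repeat at step 2: s0 was already visited.

The earliest repeat is at step j = 2: M is in s0, which it already visited at step i = 0.

s0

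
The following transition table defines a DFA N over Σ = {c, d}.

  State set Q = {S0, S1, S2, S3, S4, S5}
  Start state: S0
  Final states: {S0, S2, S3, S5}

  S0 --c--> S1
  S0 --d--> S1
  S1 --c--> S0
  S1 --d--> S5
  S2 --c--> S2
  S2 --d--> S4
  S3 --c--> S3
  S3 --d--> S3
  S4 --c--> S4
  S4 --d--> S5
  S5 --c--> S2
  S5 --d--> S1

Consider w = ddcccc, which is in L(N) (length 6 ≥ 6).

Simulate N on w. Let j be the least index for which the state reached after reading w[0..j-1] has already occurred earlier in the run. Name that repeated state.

State sequence: S0 -d-> S1 -d-> S5 -c-> S2 -c-> S2 -c-> S2 -c-> S2
First repeat at step 4: S2 was already visited.

The earliest repeat is at step j = 4: N is in S2, which it already visited at step i = 3.
Pumping length from the standard proof: p = 6 (the number of states). The repeated state found above gives |xy| = j ≤ 6 and |y| = j − i ≥ 1.

S2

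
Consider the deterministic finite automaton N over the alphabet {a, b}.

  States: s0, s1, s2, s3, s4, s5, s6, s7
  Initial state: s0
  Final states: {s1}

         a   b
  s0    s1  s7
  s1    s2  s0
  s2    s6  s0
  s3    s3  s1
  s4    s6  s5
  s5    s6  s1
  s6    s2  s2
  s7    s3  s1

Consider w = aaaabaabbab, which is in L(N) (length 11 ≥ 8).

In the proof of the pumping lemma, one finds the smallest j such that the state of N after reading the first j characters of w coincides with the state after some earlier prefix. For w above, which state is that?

s2

State sequence: s0 -a-> s1 -a-> s2 -a-> s6 -a-> s2 -b-> s0 -a-> s1 -a-> s2 -b-> s0 -b-> s7 -a-> s3 -b-> s1
First repeat at step 4: s2 was already visited.

The earliest repeat is at step j = 4: N is in s2, which it already visited at step i = 2.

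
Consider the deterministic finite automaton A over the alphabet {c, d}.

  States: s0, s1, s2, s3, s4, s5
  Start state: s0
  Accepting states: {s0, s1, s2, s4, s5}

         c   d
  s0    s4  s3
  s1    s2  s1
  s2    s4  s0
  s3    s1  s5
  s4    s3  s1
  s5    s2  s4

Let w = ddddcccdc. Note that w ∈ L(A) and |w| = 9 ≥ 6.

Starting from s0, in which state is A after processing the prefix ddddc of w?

s2

Run of A on the first 5 characters of w = d d d d c:
  step 0: s0  (start)
  step 1: s3  (read d: s0→s3)
  step 2: s5  (read d: s3→s5)
  step 3: s4  (read d: s5→s4)
  step 4: s1  (read d: s4→s1)
  step 5: s2  (read c: s1→s2)

After reading 5 characters, A is in state s2.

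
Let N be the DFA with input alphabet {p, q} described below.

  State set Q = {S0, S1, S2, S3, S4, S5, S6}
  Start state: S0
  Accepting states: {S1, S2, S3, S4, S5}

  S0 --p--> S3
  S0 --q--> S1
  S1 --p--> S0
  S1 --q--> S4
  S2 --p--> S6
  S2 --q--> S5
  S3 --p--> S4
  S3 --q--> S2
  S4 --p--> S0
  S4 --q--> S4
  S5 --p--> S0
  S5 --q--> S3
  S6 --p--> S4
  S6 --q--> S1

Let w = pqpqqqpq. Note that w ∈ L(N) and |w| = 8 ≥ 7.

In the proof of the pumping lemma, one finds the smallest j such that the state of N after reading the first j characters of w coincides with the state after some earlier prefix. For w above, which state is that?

Run of N on w = p q p q q q p q:
  step 0: S0  (start)
  step 1: S3  (read p: S0→S3)
  step 2: S2  (read q: S3→S2)
  step 3: S6  (read p: S2→S6)
  step 4: S1  (read q: S6→S1)
  step 5: S4  (read q: S1→S4)
  step 6: S4  (read q: S4→S4)   ← first repeat (S4 seen earlier)
  step 7: S0  (read p: S4→S0)
  step 8: S1  (read q: S0→S1)

The earliest repeat is at step j = 6: N is in S4, which it already visited at step i = 5.
Pumping length from the standard proof: p = 7 (the number of states). The repeated state found above gives |xy| = j ≤ 7 and |y| = j − i ≥ 1.

S4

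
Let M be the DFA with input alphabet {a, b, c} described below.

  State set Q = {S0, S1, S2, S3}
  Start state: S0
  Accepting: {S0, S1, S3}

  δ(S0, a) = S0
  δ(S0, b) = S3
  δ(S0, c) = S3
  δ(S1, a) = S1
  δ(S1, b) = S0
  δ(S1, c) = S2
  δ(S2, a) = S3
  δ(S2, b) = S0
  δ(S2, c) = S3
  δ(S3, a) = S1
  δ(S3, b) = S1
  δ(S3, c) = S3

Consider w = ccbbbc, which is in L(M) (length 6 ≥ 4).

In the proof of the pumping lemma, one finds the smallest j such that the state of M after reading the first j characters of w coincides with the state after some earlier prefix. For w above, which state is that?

S3

Run of M on w = c c b b b c:
  step 0: S0  (start)
  step 1: S3  (read c: S0→S3)
  step 2: S3  (read c: S3→S3)   ← first repeat (S3 seen earlier)
  step 3: S1  (read b: S3→S1)
  step 4: S0  (read b: S1→S0)
  step 5: S3  (read b: S0→S3)
  step 6: S3  (read c: S3→S3)

The earliest repeat is at step j = 2: M is in S3, which it already visited at step i = 1.
Pumping length from the standard proof: p = 4 (the number of states). The repeated state found above gives |xy| = j ≤ 4 and |y| = j − i ≥ 1.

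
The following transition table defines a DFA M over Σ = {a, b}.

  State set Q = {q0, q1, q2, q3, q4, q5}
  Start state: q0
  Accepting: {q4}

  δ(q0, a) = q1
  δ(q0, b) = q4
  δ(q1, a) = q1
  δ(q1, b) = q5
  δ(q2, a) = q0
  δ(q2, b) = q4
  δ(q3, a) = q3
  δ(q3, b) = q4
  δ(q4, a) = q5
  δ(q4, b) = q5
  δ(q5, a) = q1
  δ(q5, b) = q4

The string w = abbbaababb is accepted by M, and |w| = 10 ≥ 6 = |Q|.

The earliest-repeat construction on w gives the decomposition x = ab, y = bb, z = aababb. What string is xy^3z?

abbbbbbbaababb

xy^3z = ab·bb·bb·bb·aababb = abbbbbbbaababb.
Reading y = bb takes M from q5 back to q5, so after x·y·y·y the machine is still in q5, and z then leads to the accepting state q4. Hence abbbbbbbaababb ∈ L(M).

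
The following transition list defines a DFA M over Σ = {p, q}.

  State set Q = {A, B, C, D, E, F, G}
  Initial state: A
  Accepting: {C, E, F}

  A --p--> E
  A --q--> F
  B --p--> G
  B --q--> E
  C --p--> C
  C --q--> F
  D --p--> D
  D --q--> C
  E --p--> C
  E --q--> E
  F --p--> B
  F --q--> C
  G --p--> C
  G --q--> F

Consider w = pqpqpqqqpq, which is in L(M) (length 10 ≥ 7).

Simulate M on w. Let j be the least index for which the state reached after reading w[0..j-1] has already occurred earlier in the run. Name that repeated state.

State sequence: A -p-> E -q-> E -p-> C -q-> F -p-> B -q-> E -q-> E -q-> E -p-> C -q-> F
First repeat at step 2: E was already visited.

The earliest repeat is at step j = 2: M is in E, which it already visited at step i = 1.
The DFA has 7 states, so the proof of the pumping lemma guarantees a repeated state among the first 7+1 visited; the segment between the two visits is the pumpable y.

E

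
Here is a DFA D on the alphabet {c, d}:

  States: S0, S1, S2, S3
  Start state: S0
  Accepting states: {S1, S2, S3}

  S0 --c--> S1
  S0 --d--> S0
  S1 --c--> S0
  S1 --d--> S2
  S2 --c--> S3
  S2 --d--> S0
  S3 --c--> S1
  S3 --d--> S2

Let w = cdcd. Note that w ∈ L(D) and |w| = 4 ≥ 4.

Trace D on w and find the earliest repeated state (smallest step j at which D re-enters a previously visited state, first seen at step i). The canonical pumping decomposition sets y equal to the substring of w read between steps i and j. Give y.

Run of D on w = c d c d:
  step 0: S0  (start)
  step 1: S1  (read c: S0→S1)
  step 2: S2  (read d: S1→S2)
  step 3: S3  (read c: S2→S3)
  step 4: S2  (read d: S3→S2)   ← first repeat (S2 seen earlier)

So i = 2, j = 4, giving x = w[0:2] = cd, y = w[2:4] = cd, z = w[4:4] = ε.
Check: |xy| = 4 ≤ 4 and |y| = 2 ≥ 1. Reading y takes D from S2 back to S2, so every xyⁱz is accepted.
With |Q| = 4, pigeonhole forces a state repeat no later than step 4; the substring read between the first and second visits to that state can be pumped.

cd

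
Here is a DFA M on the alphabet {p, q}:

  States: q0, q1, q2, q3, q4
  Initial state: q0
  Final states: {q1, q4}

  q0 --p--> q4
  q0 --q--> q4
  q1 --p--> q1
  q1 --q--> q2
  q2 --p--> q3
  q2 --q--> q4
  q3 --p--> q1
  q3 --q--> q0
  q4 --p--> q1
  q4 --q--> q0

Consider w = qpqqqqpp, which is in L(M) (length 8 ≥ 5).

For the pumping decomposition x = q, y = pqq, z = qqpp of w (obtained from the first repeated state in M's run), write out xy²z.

xy^2z = q·pqq·pqq·qqpp = qpqqpqqqqpp.
Reading y = pqq takes M from q4 back to q4, so after x·y·y the machine is still in q4, and z then leads to the accepting state q1. Hence qpqqpqqqqpp ∈ L(M).

qpqqpqqqqpp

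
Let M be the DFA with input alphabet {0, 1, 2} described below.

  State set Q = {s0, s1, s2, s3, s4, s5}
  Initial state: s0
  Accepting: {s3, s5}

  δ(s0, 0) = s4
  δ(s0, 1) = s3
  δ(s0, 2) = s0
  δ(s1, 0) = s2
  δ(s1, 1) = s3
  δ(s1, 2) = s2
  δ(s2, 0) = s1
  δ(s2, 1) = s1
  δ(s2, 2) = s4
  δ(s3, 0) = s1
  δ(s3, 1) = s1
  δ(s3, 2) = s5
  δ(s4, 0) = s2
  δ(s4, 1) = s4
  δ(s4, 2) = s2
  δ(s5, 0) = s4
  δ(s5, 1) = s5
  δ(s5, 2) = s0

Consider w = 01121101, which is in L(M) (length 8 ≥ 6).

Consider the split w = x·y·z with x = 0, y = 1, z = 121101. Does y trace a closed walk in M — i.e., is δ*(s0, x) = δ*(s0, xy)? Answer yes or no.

yes

Run of M on the first 2 characters of w = 0 1:
  step 0: s0  (start)
  step 1: s4  (read 0: s0→s4)
  step 2: s4  (read 1: s4→s4)

After x (step 1): s4. After xy (step 2): s4.
They match, so y = 1 drives M around a cycle from s4 back to itself; pumping y any number of times keeps M in s4 before reading z, and xyⁱz ∈ L(M) for every i ≥ 0.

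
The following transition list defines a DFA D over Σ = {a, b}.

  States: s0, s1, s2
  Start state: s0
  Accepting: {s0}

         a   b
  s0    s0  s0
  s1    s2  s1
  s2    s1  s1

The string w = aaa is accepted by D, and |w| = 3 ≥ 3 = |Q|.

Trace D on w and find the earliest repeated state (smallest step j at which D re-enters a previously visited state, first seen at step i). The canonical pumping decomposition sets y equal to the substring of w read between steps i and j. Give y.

State sequence: s0 -a-> s0 -a-> s0 -a-> s0
First repeat at step 1: s0 was already visited.

So i = 0, j = 1, giving x = w[0:0] = ε, y = w[0:1] = a, z = w[1:3] = aa.
Check: |xy| = 1 ≤ 3 and |y| = 1 ≥ 1. Reading y takes D from s0 back to s0, so every xyⁱz is accepted.
Since D has 3 states, any run of length ≥ 3 visits 3+1 states, so by pigeonhole some state repeats within the first 3 steps — that repeat gives the pumpable loop.

a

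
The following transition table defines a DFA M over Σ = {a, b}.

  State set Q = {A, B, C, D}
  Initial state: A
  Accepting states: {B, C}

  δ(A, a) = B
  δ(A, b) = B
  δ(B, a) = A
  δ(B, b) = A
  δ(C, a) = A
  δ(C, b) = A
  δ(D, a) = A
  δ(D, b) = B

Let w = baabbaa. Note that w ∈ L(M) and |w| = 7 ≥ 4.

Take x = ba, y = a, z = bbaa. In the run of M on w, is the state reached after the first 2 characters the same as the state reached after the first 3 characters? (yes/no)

State sequence: A -b-> B -a-> A -a-> B

After x (step 2): A. After xy (step 3): B.
They differ (A ≠ B), so y is not a cycle from the state after x; this split is not the one the pumping-lemma construction produces, and pumping y need not keep the string in L(M).

no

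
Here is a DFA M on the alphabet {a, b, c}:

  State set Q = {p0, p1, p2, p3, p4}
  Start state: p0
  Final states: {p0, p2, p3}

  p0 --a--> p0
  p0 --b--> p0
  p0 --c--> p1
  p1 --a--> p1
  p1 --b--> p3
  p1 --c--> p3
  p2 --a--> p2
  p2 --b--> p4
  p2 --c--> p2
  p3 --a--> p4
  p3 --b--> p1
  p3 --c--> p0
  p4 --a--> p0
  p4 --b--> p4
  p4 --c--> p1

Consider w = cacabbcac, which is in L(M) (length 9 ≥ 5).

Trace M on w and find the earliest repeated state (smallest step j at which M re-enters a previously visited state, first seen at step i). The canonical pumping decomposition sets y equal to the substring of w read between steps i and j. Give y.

State sequence: p0 -c-> p1 -a-> p1 -c-> p3 -a-> p4 -b-> p4 -b-> p4 -c-> p1 -a-> p1 -c-> p3
First repeat at step 2: p1 was already visited.

So i = 1, j = 2, giving x = w[0:1] = c, y = w[1:2] = a, z = w[2:9] = cabbcac.
Check: |xy| = 2 ≤ 5 and |y| = 1 ≥ 1. Reading y takes M from p1 back to p1, so every xyⁱz is accepted.

a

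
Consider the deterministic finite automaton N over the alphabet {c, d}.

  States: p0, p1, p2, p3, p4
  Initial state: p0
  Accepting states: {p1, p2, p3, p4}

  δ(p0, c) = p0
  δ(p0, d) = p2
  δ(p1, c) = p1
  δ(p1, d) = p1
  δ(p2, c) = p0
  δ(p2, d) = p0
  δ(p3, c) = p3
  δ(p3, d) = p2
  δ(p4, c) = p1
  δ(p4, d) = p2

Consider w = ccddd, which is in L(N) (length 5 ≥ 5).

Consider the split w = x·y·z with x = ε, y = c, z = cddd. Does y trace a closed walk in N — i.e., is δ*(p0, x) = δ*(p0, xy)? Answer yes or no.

yes

State sequence: p0 -c-> p0

After x (step 0): p0. After xy (step 1): p0.
They match, so y = c drives N around a cycle from p0 back to itself; pumping y any number of times keeps N in p0 before reading z, and xyⁱz ∈ L(N) for every i ≥ 0.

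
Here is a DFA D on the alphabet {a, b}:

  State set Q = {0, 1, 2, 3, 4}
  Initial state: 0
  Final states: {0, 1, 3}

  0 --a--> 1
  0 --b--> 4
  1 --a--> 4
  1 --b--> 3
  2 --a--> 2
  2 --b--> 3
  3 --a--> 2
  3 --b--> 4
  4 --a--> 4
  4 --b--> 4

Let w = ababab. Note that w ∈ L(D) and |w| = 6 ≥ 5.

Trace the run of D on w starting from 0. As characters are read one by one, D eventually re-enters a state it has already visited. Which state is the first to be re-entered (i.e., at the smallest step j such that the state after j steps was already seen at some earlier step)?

3

State sequence: 0 -a-> 1 -b-> 3 -a-> 2 -b-> 3 -a-> 2 -b-> 3
First repeat at step 4: 3 was already visited.

The earliest repeat is at step j = 4: D is in 3, which it already visited at step i = 2.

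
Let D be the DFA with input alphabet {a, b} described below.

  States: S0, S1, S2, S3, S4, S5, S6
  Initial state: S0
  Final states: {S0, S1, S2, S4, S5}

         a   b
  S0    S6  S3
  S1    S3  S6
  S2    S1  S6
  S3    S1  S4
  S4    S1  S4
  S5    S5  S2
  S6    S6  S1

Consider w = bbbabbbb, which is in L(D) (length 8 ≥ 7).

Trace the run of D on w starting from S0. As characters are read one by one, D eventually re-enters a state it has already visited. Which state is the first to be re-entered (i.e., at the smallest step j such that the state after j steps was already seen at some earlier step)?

S4

State sequence: S0 -b-> S3 -b-> S4 -b-> S4 -a-> S1 -b-> S6 -b-> S1 -b-> S6 -b-> S1
First repeat at step 3: S4 was already visited.

The earliest repeat is at step j = 3: D is in S4, which it already visited at step i = 2.
Pumping length from the standard proof: p = 7 (the number of states). The repeated state found above gives |xy| = j ≤ 7 and |y| = j − i ≥ 1.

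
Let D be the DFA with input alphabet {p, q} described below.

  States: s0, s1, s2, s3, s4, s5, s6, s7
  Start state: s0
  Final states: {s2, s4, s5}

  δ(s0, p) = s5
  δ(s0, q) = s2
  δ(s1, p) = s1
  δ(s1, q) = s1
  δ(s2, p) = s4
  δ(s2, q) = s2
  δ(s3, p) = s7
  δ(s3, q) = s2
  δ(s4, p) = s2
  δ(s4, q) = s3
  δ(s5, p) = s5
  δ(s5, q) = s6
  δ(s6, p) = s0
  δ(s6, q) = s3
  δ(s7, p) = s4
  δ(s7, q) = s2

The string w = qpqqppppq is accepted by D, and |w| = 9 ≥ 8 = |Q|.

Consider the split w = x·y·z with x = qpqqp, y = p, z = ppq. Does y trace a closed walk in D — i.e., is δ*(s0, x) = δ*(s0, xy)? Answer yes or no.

no

Run of D on the first 6 characters of w = q p q q p p:
  step 0: s0  (start)
  step 1: s2  (read q: s0→s2)
  step 2: s4  (read p: s2→s4)
  step 3: s3  (read q: s4→s3)
  step 4: s2  (read q: s3→s2)
  step 5: s4  (read p: s2→s4)
  step 6: s2  (read p: s4→s2)

After x (step 5): s4. After xy (step 6): s2.
They differ (s4 ≠ s2), so y is not a cycle from the state after x; this split is not the one the pumping-lemma construction produces, and pumping y need not keep the string in L(D).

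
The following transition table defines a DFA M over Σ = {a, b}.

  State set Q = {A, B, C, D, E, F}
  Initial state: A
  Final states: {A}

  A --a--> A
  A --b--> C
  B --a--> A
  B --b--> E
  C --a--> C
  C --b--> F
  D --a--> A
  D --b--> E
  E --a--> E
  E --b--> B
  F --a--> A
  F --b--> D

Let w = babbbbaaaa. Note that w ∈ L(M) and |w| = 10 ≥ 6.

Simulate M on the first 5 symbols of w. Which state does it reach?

State sequence: A -b-> C -a-> C -b-> F -b-> D -b-> E

After reading 5 characters, M is in state E.
(This kind of state-tracing is the core of the pumping-lemma construction: with 6 states, pigeonhole forces a repeat within the first 6 steps.)

E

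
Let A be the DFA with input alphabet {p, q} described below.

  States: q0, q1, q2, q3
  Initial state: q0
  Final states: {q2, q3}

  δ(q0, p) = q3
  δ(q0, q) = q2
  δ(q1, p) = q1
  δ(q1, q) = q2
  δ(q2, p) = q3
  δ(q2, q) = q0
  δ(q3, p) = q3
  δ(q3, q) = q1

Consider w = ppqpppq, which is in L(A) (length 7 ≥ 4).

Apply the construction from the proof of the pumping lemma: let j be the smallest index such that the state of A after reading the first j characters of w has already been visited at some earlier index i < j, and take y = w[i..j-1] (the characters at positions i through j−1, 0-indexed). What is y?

p

Run of A on w = p p q p p p q:
  step 0: q0  (start)
  step 1: q3  (read p: q0→q3)
  step 2: q3  (read p: q3→q3)   ← first repeat (q3 seen earlier)
  step 3: q1  (read q: q3→q1)
  step 4: q1  (read p: q1→q1)
  step 5: q1  (read p: q1→q1)
  step 6: q1  (read p: q1→q1)
  step 7: q2  (read q: q1→q2)

So i = 1, j = 2, giving x = w[0:1] = p, y = w[1:2] = p, z = w[2:7] = qpppq.
Check: |xy| = 2 ≤ 4 and |y| = 1 ≥ 1. Reading y takes A from q3 back to q3, so every xyⁱz is accepted.
Since A has 4 states, any run of length ≥ 4 visits 4+1 states, so by pigeonhole some state repeats within the first 4 steps — that repeat gives the pumpable loop.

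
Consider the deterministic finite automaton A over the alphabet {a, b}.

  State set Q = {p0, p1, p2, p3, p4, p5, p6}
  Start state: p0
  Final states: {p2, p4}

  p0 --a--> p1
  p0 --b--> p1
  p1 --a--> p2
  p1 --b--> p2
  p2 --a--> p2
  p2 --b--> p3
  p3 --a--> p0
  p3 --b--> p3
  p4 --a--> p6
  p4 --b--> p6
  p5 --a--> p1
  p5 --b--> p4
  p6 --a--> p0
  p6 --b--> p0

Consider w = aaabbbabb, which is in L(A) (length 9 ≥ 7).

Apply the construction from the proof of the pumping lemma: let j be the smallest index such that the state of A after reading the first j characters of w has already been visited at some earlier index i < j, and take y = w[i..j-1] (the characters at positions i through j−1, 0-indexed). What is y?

Run of A on w = a a a b b b a b b:
  step 0: p0  (start)
  step 1: p1  (read a: p0→p1)
  step 2: p2  (read a: p1→p2)
  step 3: p2  (read a: p2→p2)   ← first repeat (p2 seen earlier)
  step 4: p3  (read b: p2→p3)
  step 5: p3  (read b: p3→p3)
  step 6: p3  (read b: p3→p3)
  step 7: p0  (read a: p3→p0)
  step 8: p1  (read b: p0→p1)
  step 9: p2  (read b: p1→p2)

So i = 2, j = 3, giving x = w[0:2] = aa, y = w[2:3] = a, z = w[3:9] = bbbabb.
Check: |xy| = 3 ≤ 7 and |y| = 1 ≥ 1. Reading y takes A from p2 back to p2, so every xyⁱz is accepted.

a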